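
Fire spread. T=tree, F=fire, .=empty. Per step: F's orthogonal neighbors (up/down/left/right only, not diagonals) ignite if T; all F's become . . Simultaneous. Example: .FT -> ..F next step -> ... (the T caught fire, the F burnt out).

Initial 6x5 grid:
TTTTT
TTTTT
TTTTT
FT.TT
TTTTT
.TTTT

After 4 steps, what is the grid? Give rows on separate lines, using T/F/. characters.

Step 1: 3 trees catch fire, 1 burn out
  TTTTT
  TTTTT
  FTTTT
  .F.TT
  FTTTT
  .TTTT
Step 2: 3 trees catch fire, 3 burn out
  TTTTT
  FTTTT
  .FTTT
  ...TT
  .FTTT
  .TTTT
Step 3: 5 trees catch fire, 3 burn out
  FTTTT
  .FTTT
  ..FTT
  ...TT
  ..FTT
  .FTTT
Step 4: 5 trees catch fire, 5 burn out
  .FTTT
  ..FTT
  ...FT
  ...TT
  ...FT
  ..FTT

.FTTT
..FTT
...FT
...TT
...FT
..FTT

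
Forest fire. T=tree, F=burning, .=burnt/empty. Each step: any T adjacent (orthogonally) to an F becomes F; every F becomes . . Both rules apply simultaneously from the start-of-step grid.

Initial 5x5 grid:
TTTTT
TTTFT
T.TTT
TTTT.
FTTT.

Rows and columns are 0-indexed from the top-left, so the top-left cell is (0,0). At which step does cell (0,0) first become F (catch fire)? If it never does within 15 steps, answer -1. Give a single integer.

Step 1: cell (0,0)='T' (+6 fires, +2 burnt)
Step 2: cell (0,0)='T' (+9 fires, +6 burnt)
Step 3: cell (0,0)='T' (+4 fires, +9 burnt)
Step 4: cell (0,0)='F' (+1 fires, +4 burnt)
  -> target ignites at step 4
Step 5: cell (0,0)='.' (+0 fires, +1 burnt)
  fire out at step 5

4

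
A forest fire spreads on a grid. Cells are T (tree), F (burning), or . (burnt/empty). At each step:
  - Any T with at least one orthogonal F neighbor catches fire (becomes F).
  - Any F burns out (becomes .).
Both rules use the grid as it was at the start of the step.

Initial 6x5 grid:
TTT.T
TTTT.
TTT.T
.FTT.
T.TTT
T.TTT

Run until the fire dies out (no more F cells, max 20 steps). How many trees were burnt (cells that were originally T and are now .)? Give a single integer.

Answer: 18

Derivation:
Step 1: +2 fires, +1 burnt (F count now 2)
Step 2: +5 fires, +2 burnt (F count now 5)
Step 3: +5 fires, +5 burnt (F count now 5)
Step 4: +5 fires, +5 burnt (F count now 5)
Step 5: +1 fires, +5 burnt (F count now 1)
Step 6: +0 fires, +1 burnt (F count now 0)
Fire out after step 6
Initially T: 22, now '.': 26
Total burnt (originally-T cells now '.'): 18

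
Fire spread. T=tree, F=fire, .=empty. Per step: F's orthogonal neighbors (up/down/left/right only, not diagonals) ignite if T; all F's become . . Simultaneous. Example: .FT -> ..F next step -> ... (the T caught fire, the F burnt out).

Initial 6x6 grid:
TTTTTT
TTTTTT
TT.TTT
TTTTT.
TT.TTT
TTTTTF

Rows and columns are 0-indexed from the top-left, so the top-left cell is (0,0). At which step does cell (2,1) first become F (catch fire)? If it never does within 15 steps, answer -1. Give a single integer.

Step 1: cell (2,1)='T' (+2 fires, +1 burnt)
Step 2: cell (2,1)='T' (+2 fires, +2 burnt)
Step 3: cell (2,1)='T' (+3 fires, +2 burnt)
Step 4: cell (2,1)='T' (+3 fires, +3 burnt)
Step 5: cell (2,1)='T' (+6 fires, +3 burnt)
Step 6: cell (2,1)='T' (+5 fires, +6 burnt)
Step 7: cell (2,1)='F' (+5 fires, +5 burnt)
  -> target ignites at step 7
Step 8: cell (2,1)='.' (+3 fires, +5 burnt)
Step 9: cell (2,1)='.' (+2 fires, +3 burnt)
Step 10: cell (2,1)='.' (+1 fires, +2 burnt)
Step 11: cell (2,1)='.' (+0 fires, +1 burnt)
  fire out at step 11

7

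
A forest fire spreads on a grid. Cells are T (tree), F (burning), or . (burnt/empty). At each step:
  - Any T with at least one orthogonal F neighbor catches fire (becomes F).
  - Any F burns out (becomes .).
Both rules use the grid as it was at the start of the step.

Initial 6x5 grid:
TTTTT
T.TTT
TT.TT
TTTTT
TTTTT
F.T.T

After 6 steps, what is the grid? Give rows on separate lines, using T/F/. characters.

Step 1: 1 trees catch fire, 1 burn out
  TTTTT
  T.TTT
  TT.TT
  TTTTT
  FTTTT
  ..T.T
Step 2: 2 trees catch fire, 1 burn out
  TTTTT
  T.TTT
  TT.TT
  FTTTT
  .FTTT
  ..T.T
Step 3: 3 trees catch fire, 2 burn out
  TTTTT
  T.TTT
  FT.TT
  .FTTT
  ..FTT
  ..T.T
Step 4: 5 trees catch fire, 3 burn out
  TTTTT
  F.TTT
  .F.TT
  ..FTT
  ...FT
  ..F.T
Step 5: 3 trees catch fire, 5 burn out
  FTTTT
  ..TTT
  ...TT
  ...FT
  ....F
  ....T
Step 6: 4 trees catch fire, 3 burn out
  .FTTT
  ..TTT
  ...FT
  ....F
  .....
  ....F

.FTTT
..TTT
...FT
....F
.....
....F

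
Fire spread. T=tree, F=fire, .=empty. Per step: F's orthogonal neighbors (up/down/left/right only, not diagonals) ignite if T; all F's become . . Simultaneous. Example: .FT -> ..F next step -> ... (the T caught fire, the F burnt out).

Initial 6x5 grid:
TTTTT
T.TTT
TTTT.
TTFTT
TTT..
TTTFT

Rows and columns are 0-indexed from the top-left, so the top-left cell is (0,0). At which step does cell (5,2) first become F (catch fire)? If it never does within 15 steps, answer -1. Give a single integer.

Step 1: cell (5,2)='F' (+6 fires, +2 burnt)
  -> target ignites at step 1
Step 2: cell (5,2)='.' (+7 fires, +6 burnt)
Step 3: cell (5,2)='.' (+5 fires, +7 burnt)
Step 4: cell (5,2)='.' (+4 fires, +5 burnt)
Step 5: cell (5,2)='.' (+2 fires, +4 burnt)
Step 6: cell (5,2)='.' (+0 fires, +2 burnt)
  fire out at step 6

1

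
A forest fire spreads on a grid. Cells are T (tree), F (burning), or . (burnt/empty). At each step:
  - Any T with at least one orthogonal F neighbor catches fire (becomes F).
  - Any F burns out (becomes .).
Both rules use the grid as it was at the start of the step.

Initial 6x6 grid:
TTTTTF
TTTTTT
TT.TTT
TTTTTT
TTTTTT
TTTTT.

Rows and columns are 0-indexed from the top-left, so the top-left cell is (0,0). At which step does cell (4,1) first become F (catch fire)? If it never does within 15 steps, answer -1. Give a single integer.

Step 1: cell (4,1)='T' (+2 fires, +1 burnt)
Step 2: cell (4,1)='T' (+3 fires, +2 burnt)
Step 3: cell (4,1)='T' (+4 fires, +3 burnt)
Step 4: cell (4,1)='T' (+5 fires, +4 burnt)
Step 5: cell (4,1)='T' (+4 fires, +5 burnt)
Step 6: cell (4,1)='T' (+5 fires, +4 burnt)
Step 7: cell (4,1)='T' (+4 fires, +5 burnt)
Step 8: cell (4,1)='F' (+3 fires, +4 burnt)
  -> target ignites at step 8
Step 9: cell (4,1)='.' (+2 fires, +3 burnt)
Step 10: cell (4,1)='.' (+1 fires, +2 burnt)
Step 11: cell (4,1)='.' (+0 fires, +1 burnt)
  fire out at step 11

8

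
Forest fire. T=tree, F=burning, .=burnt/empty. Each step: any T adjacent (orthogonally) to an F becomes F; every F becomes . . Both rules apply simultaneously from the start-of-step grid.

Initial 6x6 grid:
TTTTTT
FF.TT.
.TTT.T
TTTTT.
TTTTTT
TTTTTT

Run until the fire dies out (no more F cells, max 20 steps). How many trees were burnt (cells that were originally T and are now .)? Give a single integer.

Answer: 28

Derivation:
Step 1: +3 fires, +2 burnt (F count now 3)
Step 2: +3 fires, +3 burnt (F count now 3)
Step 3: +5 fires, +3 burnt (F count now 5)
Step 4: +6 fires, +5 burnt (F count now 6)
Step 5: +6 fires, +6 burnt (F count now 6)
Step 6: +2 fires, +6 burnt (F count now 2)
Step 7: +2 fires, +2 burnt (F count now 2)
Step 8: +1 fires, +2 burnt (F count now 1)
Step 9: +0 fires, +1 burnt (F count now 0)
Fire out after step 9
Initially T: 29, now '.': 35
Total burnt (originally-T cells now '.'): 28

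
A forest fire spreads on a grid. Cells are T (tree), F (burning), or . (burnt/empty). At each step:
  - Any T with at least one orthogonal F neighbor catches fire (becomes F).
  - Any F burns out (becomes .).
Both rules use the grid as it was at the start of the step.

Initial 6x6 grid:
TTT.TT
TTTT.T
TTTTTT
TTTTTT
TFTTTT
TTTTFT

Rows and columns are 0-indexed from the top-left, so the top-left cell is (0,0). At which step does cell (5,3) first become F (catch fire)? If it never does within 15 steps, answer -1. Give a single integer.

Step 1: cell (5,3)='F' (+7 fires, +2 burnt)
  -> target ignites at step 1
Step 2: cell (5,3)='.' (+8 fires, +7 burnt)
Step 3: cell (5,3)='.' (+6 fires, +8 burnt)
Step 4: cell (5,3)='.' (+5 fires, +6 burnt)
Step 5: cell (5,3)='.' (+4 fires, +5 burnt)
Step 6: cell (5,3)='.' (+1 fires, +4 burnt)
Step 7: cell (5,3)='.' (+1 fires, +1 burnt)
Step 8: cell (5,3)='.' (+0 fires, +1 burnt)
  fire out at step 8

1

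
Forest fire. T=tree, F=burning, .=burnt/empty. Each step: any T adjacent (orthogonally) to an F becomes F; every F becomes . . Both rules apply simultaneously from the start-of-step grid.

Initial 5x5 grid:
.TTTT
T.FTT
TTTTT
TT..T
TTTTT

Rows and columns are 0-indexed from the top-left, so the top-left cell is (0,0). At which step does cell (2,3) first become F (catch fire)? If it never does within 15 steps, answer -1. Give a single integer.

Step 1: cell (2,3)='T' (+3 fires, +1 burnt)
Step 2: cell (2,3)='F' (+5 fires, +3 burnt)
  -> target ignites at step 2
Step 3: cell (2,3)='.' (+4 fires, +5 burnt)
Step 4: cell (2,3)='.' (+4 fires, +4 burnt)
Step 5: cell (2,3)='.' (+3 fires, +4 burnt)
Step 6: cell (2,3)='.' (+1 fires, +3 burnt)
Step 7: cell (2,3)='.' (+0 fires, +1 burnt)
  fire out at step 7

2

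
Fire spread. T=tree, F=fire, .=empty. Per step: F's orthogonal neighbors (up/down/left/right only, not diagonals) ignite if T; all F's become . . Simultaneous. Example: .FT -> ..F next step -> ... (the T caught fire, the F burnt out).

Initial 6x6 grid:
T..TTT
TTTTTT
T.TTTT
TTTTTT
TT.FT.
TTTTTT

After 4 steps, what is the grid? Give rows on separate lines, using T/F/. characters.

Step 1: 3 trees catch fire, 1 burn out
  T..TTT
  TTTTTT
  T.TTTT
  TTTFTT
  TT..F.
  TTTFTT
Step 2: 5 trees catch fire, 3 burn out
  T..TTT
  TTTTTT
  T.TFTT
  TTF.FT
  TT....
  TTF.FT
Step 3: 7 trees catch fire, 5 burn out
  T..TTT
  TTTFTT
  T.F.FT
  TF...F
  TT....
  TF...F
Step 4: 7 trees catch fire, 7 burn out
  T..FTT
  TTF.FT
  T....F
  F.....
  TF....
  F.....

T..FTT
TTF.FT
T....F
F.....
TF....
F.....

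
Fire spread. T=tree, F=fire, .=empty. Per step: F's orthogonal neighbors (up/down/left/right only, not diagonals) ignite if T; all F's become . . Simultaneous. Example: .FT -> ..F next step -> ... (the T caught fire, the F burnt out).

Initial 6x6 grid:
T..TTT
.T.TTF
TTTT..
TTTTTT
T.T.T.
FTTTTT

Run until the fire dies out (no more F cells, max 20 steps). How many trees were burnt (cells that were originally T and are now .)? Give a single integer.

Answer: 24

Derivation:
Step 1: +4 fires, +2 burnt (F count now 4)
Step 2: +4 fires, +4 burnt (F count now 4)
Step 3: +6 fires, +4 burnt (F count now 6)
Step 4: +5 fires, +6 burnt (F count now 5)
Step 5: +4 fires, +5 burnt (F count now 4)
Step 6: +1 fires, +4 burnt (F count now 1)
Step 7: +0 fires, +1 burnt (F count now 0)
Fire out after step 7
Initially T: 25, now '.': 35
Total burnt (originally-T cells now '.'): 24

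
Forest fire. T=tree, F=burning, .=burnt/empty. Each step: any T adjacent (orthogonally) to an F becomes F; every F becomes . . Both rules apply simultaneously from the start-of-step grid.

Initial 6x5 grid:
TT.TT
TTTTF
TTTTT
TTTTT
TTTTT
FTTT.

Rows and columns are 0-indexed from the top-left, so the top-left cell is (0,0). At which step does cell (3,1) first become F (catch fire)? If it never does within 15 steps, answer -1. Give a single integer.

Step 1: cell (3,1)='T' (+5 fires, +2 burnt)
Step 2: cell (3,1)='T' (+7 fires, +5 burnt)
Step 3: cell (3,1)='F' (+8 fires, +7 burnt)
  -> target ignites at step 3
Step 4: cell (3,1)='.' (+5 fires, +8 burnt)
Step 5: cell (3,1)='.' (+1 fires, +5 burnt)
Step 6: cell (3,1)='.' (+0 fires, +1 burnt)
  fire out at step 6

3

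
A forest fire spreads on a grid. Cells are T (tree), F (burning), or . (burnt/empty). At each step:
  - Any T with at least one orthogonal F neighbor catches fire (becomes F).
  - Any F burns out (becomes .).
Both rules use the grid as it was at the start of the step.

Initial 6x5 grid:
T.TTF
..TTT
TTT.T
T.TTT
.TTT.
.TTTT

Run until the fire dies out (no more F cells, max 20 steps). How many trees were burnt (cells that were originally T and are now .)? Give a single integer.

Step 1: +2 fires, +1 burnt (F count now 2)
Step 2: +3 fires, +2 burnt (F count now 3)
Step 3: +2 fires, +3 burnt (F count now 2)
Step 4: +2 fires, +2 burnt (F count now 2)
Step 5: +3 fires, +2 burnt (F count now 3)
Step 6: +3 fires, +3 burnt (F count now 3)
Step 7: +4 fires, +3 burnt (F count now 4)
Step 8: +1 fires, +4 burnt (F count now 1)
Step 9: +0 fires, +1 burnt (F count now 0)
Fire out after step 9
Initially T: 21, now '.': 29
Total burnt (originally-T cells now '.'): 20

Answer: 20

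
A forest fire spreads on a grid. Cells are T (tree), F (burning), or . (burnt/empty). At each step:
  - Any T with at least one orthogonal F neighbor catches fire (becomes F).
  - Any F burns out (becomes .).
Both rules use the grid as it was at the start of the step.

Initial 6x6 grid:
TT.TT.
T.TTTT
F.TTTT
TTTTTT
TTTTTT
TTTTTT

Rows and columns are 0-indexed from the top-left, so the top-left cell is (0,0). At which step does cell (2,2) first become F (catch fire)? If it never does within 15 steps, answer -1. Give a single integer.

Step 1: cell (2,2)='T' (+2 fires, +1 burnt)
Step 2: cell (2,2)='T' (+3 fires, +2 burnt)
Step 3: cell (2,2)='T' (+4 fires, +3 burnt)
Step 4: cell (2,2)='F' (+4 fires, +4 burnt)
  -> target ignites at step 4
Step 5: cell (2,2)='.' (+5 fires, +4 burnt)
Step 6: cell (2,2)='.' (+5 fires, +5 burnt)
Step 7: cell (2,2)='.' (+5 fires, +5 burnt)
Step 8: cell (2,2)='.' (+3 fires, +5 burnt)
Step 9: cell (2,2)='.' (+0 fires, +3 burnt)
  fire out at step 9

4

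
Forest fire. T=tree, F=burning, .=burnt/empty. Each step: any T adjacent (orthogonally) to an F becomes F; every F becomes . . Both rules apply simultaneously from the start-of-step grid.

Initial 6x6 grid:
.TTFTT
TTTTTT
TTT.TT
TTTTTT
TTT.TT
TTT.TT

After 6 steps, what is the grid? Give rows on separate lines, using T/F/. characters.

Step 1: 3 trees catch fire, 1 burn out
  .TF.FT
  TTTFTT
  TTT.TT
  TTTTTT
  TTT.TT
  TTT.TT
Step 2: 4 trees catch fire, 3 burn out
  .F...F
  TTF.FT
  TTT.TT
  TTTTTT
  TTT.TT
  TTT.TT
Step 3: 4 trees catch fire, 4 burn out
  ......
  TF...F
  TTF.FT
  TTTTTT
  TTT.TT
  TTT.TT
Step 4: 5 trees catch fire, 4 burn out
  ......
  F.....
  TF...F
  TTFTFT
  TTT.TT
  TTT.TT
Step 5: 6 trees catch fire, 5 burn out
  ......
  ......
  F.....
  TF.F.F
  TTF.FT
  TTT.TT
Step 6: 5 trees catch fire, 6 burn out
  ......
  ......
  ......
  F.....
  TF...F
  TTF.FT

......
......
......
F.....
TF...F
TTF.FT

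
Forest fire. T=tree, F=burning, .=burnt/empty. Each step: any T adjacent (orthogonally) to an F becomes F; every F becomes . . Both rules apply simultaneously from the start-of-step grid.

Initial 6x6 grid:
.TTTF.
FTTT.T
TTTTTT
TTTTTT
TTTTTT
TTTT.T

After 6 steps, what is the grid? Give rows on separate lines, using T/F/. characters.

Step 1: 3 trees catch fire, 2 burn out
  .TTF..
  .FTT.T
  FTTTTT
  TTTTTT
  TTTTTT
  TTTT.T
Step 2: 6 trees catch fire, 3 burn out
  .FF...
  ..FF.T
  .FTTTT
  FTTTTT
  TTTTTT
  TTTT.T
Step 3: 4 trees catch fire, 6 burn out
  ......
  .....T
  ..FFTT
  .FTTTT
  FTTTTT
  TTTT.T
Step 4: 5 trees catch fire, 4 burn out
  ......
  .....T
  ....FT
  ..FFTT
  .FTTTT
  FTTT.T
Step 5: 5 trees catch fire, 5 burn out
  ......
  .....T
  .....F
  ....FT
  ..FFTT
  .FTT.T
Step 6: 5 trees catch fire, 5 burn out
  ......
  .....F
  ......
  .....F
  ....FT
  ..FF.T

......
.....F
......
.....F
....FT
..FF.T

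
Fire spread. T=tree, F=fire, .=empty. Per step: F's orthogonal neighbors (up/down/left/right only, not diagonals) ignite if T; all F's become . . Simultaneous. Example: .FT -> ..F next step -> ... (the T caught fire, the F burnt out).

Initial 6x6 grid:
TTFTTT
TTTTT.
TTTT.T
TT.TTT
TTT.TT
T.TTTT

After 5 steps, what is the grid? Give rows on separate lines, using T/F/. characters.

Step 1: 3 trees catch fire, 1 burn out
  TF.FTT
  TTFTT.
  TTTT.T
  TT.TTT
  TTT.TT
  T.TTTT
Step 2: 5 trees catch fire, 3 burn out
  F...FT
  TF.FT.
  TTFT.T
  TT.TTT
  TTT.TT
  T.TTTT
Step 3: 5 trees catch fire, 5 burn out
  .....F
  F...F.
  TF.F.T
  TT.TTT
  TTT.TT
  T.TTTT
Step 4: 3 trees catch fire, 5 burn out
  ......
  ......
  F....T
  TF.FTT
  TTT.TT
  T.TTTT
Step 5: 3 trees catch fire, 3 burn out
  ......
  ......
  .....T
  F...FT
  TFT.TT
  T.TTTT

......
......
.....T
F...FT
TFT.TT
T.TTTT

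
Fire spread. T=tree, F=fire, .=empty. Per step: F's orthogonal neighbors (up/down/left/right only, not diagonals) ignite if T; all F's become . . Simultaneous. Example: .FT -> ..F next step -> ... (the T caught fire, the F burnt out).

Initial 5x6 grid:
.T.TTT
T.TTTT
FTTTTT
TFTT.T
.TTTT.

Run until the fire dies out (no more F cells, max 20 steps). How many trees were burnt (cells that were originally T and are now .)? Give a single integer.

Answer: 21

Derivation:
Step 1: +5 fires, +2 burnt (F count now 5)
Step 2: +3 fires, +5 burnt (F count now 3)
Step 3: +3 fires, +3 burnt (F count now 3)
Step 4: +3 fires, +3 burnt (F count now 3)
Step 5: +3 fires, +3 burnt (F count now 3)
Step 6: +3 fires, +3 burnt (F count now 3)
Step 7: +1 fires, +3 burnt (F count now 1)
Step 8: +0 fires, +1 burnt (F count now 0)
Fire out after step 8
Initially T: 22, now '.': 29
Total burnt (originally-T cells now '.'): 21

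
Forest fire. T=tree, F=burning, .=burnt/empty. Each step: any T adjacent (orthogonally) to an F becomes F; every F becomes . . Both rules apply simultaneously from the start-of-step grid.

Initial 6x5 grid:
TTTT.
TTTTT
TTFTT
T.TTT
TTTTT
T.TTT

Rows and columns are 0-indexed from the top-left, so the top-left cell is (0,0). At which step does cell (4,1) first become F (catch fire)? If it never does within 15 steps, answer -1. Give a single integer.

Step 1: cell (4,1)='T' (+4 fires, +1 burnt)
Step 2: cell (4,1)='T' (+7 fires, +4 burnt)
Step 3: cell (4,1)='F' (+9 fires, +7 burnt)
  -> target ignites at step 3
Step 4: cell (4,1)='.' (+4 fires, +9 burnt)
Step 5: cell (4,1)='.' (+2 fires, +4 burnt)
Step 6: cell (4,1)='.' (+0 fires, +2 burnt)
  fire out at step 6

3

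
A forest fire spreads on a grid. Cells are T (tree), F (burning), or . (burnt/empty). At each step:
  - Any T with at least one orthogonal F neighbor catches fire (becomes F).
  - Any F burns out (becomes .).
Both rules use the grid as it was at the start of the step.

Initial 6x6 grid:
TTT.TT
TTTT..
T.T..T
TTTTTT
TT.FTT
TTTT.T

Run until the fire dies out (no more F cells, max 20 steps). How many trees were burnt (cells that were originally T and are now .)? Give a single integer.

Step 1: +3 fires, +1 burnt (F count now 3)
Step 2: +4 fires, +3 burnt (F count now 4)
Step 3: +5 fires, +4 burnt (F count now 5)
Step 4: +5 fires, +5 burnt (F count now 5)
Step 5: +5 fires, +5 burnt (F count now 5)
Step 6: +2 fires, +5 burnt (F count now 2)
Step 7: +1 fires, +2 burnt (F count now 1)
Step 8: +0 fires, +1 burnt (F count now 0)
Fire out after step 8
Initially T: 27, now '.': 34
Total burnt (originally-T cells now '.'): 25

Answer: 25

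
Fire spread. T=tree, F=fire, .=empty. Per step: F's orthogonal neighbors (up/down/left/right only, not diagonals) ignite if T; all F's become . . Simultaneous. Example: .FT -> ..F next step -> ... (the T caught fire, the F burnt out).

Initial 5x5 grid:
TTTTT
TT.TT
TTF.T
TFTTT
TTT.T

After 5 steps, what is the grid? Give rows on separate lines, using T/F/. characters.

Step 1: 4 trees catch fire, 2 burn out
  TTTTT
  TT.TT
  TF..T
  F.FTT
  TFT.T
Step 2: 5 trees catch fire, 4 burn out
  TTTTT
  TF.TT
  F...T
  ...FT
  F.F.T
Step 3: 3 trees catch fire, 5 burn out
  TFTTT
  F..TT
  ....T
  ....F
  ....T
Step 4: 4 trees catch fire, 3 burn out
  F.FTT
  ...TT
  ....F
  .....
  ....F
Step 5: 2 trees catch fire, 4 burn out
  ...FT
  ...TF
  .....
  .....
  .....

...FT
...TF
.....
.....
.....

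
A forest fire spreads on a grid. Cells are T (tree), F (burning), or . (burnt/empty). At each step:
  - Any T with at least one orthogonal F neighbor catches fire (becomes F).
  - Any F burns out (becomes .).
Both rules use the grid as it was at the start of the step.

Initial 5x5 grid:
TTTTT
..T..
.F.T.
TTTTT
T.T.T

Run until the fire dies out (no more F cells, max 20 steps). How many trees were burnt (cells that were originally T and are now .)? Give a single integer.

Step 1: +1 fires, +1 burnt (F count now 1)
Step 2: +2 fires, +1 burnt (F count now 2)
Step 3: +3 fires, +2 burnt (F count now 3)
Step 4: +2 fires, +3 burnt (F count now 2)
Step 5: +1 fires, +2 burnt (F count now 1)
Step 6: +0 fires, +1 burnt (F count now 0)
Fire out after step 6
Initially T: 15, now '.': 19
Total burnt (originally-T cells now '.'): 9

Answer: 9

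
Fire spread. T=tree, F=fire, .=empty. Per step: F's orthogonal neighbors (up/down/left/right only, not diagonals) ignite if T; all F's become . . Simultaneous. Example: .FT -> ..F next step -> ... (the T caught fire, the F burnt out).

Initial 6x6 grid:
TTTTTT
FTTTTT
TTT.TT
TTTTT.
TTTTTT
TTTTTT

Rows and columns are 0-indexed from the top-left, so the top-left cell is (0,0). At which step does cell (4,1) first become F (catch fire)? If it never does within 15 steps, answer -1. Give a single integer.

Step 1: cell (4,1)='T' (+3 fires, +1 burnt)
Step 2: cell (4,1)='T' (+4 fires, +3 burnt)
Step 3: cell (4,1)='T' (+5 fires, +4 burnt)
Step 4: cell (4,1)='F' (+5 fires, +5 burnt)
  -> target ignites at step 4
Step 5: cell (4,1)='.' (+6 fires, +5 burnt)
Step 6: cell (4,1)='.' (+5 fires, +6 burnt)
Step 7: cell (4,1)='.' (+2 fires, +5 burnt)
Step 8: cell (4,1)='.' (+2 fires, +2 burnt)
Step 9: cell (4,1)='.' (+1 fires, +2 burnt)
Step 10: cell (4,1)='.' (+0 fires, +1 burnt)
  fire out at step 10

4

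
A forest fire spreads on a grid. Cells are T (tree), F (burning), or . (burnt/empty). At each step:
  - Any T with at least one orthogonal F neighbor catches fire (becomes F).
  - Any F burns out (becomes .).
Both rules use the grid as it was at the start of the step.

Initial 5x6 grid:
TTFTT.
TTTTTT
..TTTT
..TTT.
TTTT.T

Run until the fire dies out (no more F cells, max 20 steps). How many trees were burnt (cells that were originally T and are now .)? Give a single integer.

Step 1: +3 fires, +1 burnt (F count now 3)
Step 2: +5 fires, +3 burnt (F count now 5)
Step 3: +4 fires, +5 burnt (F count now 4)
Step 4: +4 fires, +4 burnt (F count now 4)
Step 5: +4 fires, +4 burnt (F count now 4)
Step 6: +1 fires, +4 burnt (F count now 1)
Step 7: +0 fires, +1 burnt (F count now 0)
Fire out after step 7
Initially T: 22, now '.': 29
Total burnt (originally-T cells now '.'): 21

Answer: 21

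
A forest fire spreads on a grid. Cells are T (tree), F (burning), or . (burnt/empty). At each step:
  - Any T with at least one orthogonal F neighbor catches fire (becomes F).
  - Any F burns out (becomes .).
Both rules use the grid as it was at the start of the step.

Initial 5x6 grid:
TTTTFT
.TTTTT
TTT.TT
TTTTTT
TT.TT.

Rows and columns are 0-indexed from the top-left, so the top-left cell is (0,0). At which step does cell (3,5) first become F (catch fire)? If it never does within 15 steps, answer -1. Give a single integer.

Step 1: cell (3,5)='T' (+3 fires, +1 burnt)
Step 2: cell (3,5)='T' (+4 fires, +3 burnt)
Step 3: cell (3,5)='T' (+4 fires, +4 burnt)
Step 4: cell (3,5)='F' (+6 fires, +4 burnt)
  -> target ignites at step 4
Step 5: cell (3,5)='.' (+3 fires, +6 burnt)
Step 6: cell (3,5)='.' (+2 fires, +3 burnt)
Step 7: cell (3,5)='.' (+2 fires, +2 burnt)
Step 8: cell (3,5)='.' (+1 fires, +2 burnt)
Step 9: cell (3,5)='.' (+0 fires, +1 burnt)
  fire out at step 9

4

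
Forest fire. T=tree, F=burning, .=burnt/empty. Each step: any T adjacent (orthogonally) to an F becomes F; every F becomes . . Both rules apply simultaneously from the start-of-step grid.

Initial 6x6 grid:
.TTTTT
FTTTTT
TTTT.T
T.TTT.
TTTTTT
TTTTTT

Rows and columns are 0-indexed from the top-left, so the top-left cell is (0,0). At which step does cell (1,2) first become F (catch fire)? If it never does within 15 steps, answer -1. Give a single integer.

Step 1: cell (1,2)='T' (+2 fires, +1 burnt)
Step 2: cell (1,2)='F' (+4 fires, +2 burnt)
  -> target ignites at step 2
Step 3: cell (1,2)='.' (+4 fires, +4 burnt)
Step 4: cell (1,2)='.' (+6 fires, +4 burnt)
Step 5: cell (1,2)='.' (+5 fires, +6 burnt)
Step 6: cell (1,2)='.' (+5 fires, +5 burnt)
Step 7: cell (1,2)='.' (+2 fires, +5 burnt)
Step 8: cell (1,2)='.' (+2 fires, +2 burnt)
Step 9: cell (1,2)='.' (+1 fires, +2 burnt)
Step 10: cell (1,2)='.' (+0 fires, +1 burnt)
  fire out at step 10

2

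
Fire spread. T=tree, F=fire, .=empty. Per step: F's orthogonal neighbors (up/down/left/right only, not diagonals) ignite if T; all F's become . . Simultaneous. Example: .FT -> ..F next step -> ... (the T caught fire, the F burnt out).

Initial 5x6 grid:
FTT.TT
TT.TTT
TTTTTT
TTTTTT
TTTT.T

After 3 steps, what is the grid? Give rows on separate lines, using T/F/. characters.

Step 1: 2 trees catch fire, 1 burn out
  .FT.TT
  FT.TTT
  TTTTTT
  TTTTTT
  TTTT.T
Step 2: 3 trees catch fire, 2 burn out
  ..F.TT
  .F.TTT
  FTTTTT
  TTTTTT
  TTTT.T
Step 3: 2 trees catch fire, 3 burn out
  ....TT
  ...TTT
  .FTTTT
  FTTTTT
  TTTT.T

....TT
...TTT
.FTTTT
FTTTTT
TTTT.T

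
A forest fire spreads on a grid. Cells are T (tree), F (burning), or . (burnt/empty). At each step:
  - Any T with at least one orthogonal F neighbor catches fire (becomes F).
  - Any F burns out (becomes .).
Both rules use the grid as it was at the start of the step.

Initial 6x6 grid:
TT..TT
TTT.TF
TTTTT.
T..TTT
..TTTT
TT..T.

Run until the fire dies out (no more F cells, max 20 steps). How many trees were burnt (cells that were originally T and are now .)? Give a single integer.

Answer: 22

Derivation:
Step 1: +2 fires, +1 burnt (F count now 2)
Step 2: +2 fires, +2 burnt (F count now 2)
Step 3: +2 fires, +2 burnt (F count now 2)
Step 4: +4 fires, +2 burnt (F count now 4)
Step 5: +5 fires, +4 burnt (F count now 5)
Step 6: +3 fires, +5 burnt (F count now 3)
Step 7: +3 fires, +3 burnt (F count now 3)
Step 8: +1 fires, +3 burnt (F count now 1)
Step 9: +0 fires, +1 burnt (F count now 0)
Fire out after step 9
Initially T: 24, now '.': 34
Total burnt (originally-T cells now '.'): 22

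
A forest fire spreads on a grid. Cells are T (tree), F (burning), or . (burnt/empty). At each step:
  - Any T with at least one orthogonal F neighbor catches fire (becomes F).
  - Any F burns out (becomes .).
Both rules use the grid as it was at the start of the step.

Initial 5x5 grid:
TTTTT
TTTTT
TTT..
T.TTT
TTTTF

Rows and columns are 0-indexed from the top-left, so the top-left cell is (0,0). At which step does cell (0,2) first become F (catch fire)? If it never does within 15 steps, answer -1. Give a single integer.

Step 1: cell (0,2)='T' (+2 fires, +1 burnt)
Step 2: cell (0,2)='T' (+2 fires, +2 burnt)
Step 3: cell (0,2)='T' (+2 fires, +2 burnt)
Step 4: cell (0,2)='T' (+2 fires, +2 burnt)
Step 5: cell (0,2)='T' (+3 fires, +2 burnt)
Step 6: cell (0,2)='F' (+4 fires, +3 burnt)
  -> target ignites at step 6
Step 7: cell (0,2)='.' (+4 fires, +4 burnt)
Step 8: cell (0,2)='.' (+2 fires, +4 burnt)
Step 9: cell (0,2)='.' (+0 fires, +2 burnt)
  fire out at step 9

6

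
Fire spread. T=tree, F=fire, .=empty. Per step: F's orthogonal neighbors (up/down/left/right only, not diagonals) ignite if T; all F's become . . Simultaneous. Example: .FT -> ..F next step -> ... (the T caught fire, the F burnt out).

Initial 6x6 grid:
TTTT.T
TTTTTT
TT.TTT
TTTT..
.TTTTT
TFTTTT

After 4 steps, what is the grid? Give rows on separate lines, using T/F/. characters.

Step 1: 3 trees catch fire, 1 burn out
  TTTT.T
  TTTTTT
  TT.TTT
  TTTT..
  .FTTTT
  F.FTTT
Step 2: 3 trees catch fire, 3 burn out
  TTTT.T
  TTTTTT
  TT.TTT
  TFTT..
  ..FTTT
  ...FTT
Step 3: 5 trees catch fire, 3 burn out
  TTTT.T
  TTTTTT
  TF.TTT
  F.FT..
  ...FTT
  ....FT
Step 4: 5 trees catch fire, 5 burn out
  TTTT.T
  TFTTTT
  F..TTT
  ...F..
  ....FT
  .....F

TTTT.T
TFTTTT
F..TTT
...F..
....FT
.....F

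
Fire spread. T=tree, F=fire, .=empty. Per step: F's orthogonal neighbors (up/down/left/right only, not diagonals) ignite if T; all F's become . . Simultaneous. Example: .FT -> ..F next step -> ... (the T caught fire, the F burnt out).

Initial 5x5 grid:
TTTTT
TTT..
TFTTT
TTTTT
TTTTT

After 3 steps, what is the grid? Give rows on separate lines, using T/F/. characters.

Step 1: 4 trees catch fire, 1 burn out
  TTTTT
  TFT..
  F.FTT
  TFTTT
  TTTTT
Step 2: 7 trees catch fire, 4 burn out
  TFTTT
  F.F..
  ...FT
  F.FTT
  TFTTT
Step 3: 6 trees catch fire, 7 burn out
  F.FTT
  .....
  ....F
  ...FT
  F.FTT

F.FTT
.....
....F
...FT
F.FTT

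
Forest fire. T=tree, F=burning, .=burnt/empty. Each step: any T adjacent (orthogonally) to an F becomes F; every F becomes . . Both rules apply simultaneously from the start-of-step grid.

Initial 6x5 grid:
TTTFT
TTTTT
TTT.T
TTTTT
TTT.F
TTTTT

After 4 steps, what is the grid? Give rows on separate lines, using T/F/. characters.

Step 1: 5 trees catch fire, 2 burn out
  TTF.F
  TTTFT
  TTT.T
  TTTTF
  TTT..
  TTTTF
Step 2: 6 trees catch fire, 5 burn out
  TF...
  TTF.F
  TTT.F
  TTTF.
  TTT..
  TTTF.
Step 3: 5 trees catch fire, 6 burn out
  F....
  TF...
  TTF..
  TTF..
  TTT..
  TTF..
Step 4: 5 trees catch fire, 5 burn out
  .....
  F....
  TF...
  TF...
  TTF..
  TF...

.....
F....
TF...
TF...
TTF..
TF...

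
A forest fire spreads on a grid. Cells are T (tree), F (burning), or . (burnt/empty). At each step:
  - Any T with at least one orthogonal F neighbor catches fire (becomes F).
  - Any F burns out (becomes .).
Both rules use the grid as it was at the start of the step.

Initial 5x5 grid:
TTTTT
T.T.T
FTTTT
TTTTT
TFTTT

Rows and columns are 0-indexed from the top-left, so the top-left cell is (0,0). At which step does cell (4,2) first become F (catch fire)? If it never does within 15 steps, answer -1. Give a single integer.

Step 1: cell (4,2)='F' (+6 fires, +2 burnt)
  -> target ignites at step 1
Step 2: cell (4,2)='.' (+4 fires, +6 burnt)
Step 3: cell (4,2)='.' (+5 fires, +4 burnt)
Step 4: cell (4,2)='.' (+3 fires, +5 burnt)
Step 5: cell (4,2)='.' (+2 fires, +3 burnt)
Step 6: cell (4,2)='.' (+1 fires, +2 burnt)
Step 7: cell (4,2)='.' (+0 fires, +1 burnt)
  fire out at step 7

1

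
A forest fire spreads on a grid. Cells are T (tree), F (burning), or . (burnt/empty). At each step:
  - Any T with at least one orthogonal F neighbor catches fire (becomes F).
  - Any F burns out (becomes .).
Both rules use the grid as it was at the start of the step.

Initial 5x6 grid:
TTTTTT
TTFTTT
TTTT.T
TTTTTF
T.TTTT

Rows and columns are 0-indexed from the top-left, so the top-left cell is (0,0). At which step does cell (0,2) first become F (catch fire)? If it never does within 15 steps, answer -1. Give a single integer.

Step 1: cell (0,2)='F' (+7 fires, +2 burnt)
  -> target ignites at step 1
Step 2: cell (0,2)='.' (+10 fires, +7 burnt)
Step 3: cell (0,2)='.' (+7 fires, +10 burnt)
Step 4: cell (0,2)='.' (+1 fires, +7 burnt)
Step 5: cell (0,2)='.' (+1 fires, +1 burnt)
Step 6: cell (0,2)='.' (+0 fires, +1 burnt)
  fire out at step 6

1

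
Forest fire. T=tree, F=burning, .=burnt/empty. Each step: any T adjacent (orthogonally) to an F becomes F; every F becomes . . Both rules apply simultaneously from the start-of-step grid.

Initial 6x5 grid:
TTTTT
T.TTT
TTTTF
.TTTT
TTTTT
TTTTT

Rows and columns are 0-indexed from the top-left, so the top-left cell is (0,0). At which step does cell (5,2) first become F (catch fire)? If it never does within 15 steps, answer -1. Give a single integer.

Step 1: cell (5,2)='T' (+3 fires, +1 burnt)
Step 2: cell (5,2)='T' (+5 fires, +3 burnt)
Step 3: cell (5,2)='T' (+6 fires, +5 burnt)
Step 4: cell (5,2)='T' (+5 fires, +6 burnt)
Step 5: cell (5,2)='F' (+4 fires, +5 burnt)
  -> target ignites at step 5
Step 6: cell (5,2)='.' (+3 fires, +4 burnt)
Step 7: cell (5,2)='.' (+1 fires, +3 burnt)
Step 8: cell (5,2)='.' (+0 fires, +1 burnt)
  fire out at step 8

5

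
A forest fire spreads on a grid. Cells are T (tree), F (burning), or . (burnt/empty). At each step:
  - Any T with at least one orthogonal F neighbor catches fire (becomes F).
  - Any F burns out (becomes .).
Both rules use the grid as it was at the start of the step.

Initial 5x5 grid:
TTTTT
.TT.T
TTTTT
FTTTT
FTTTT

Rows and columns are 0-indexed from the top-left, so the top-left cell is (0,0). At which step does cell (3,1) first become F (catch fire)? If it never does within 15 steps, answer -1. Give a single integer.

Step 1: cell (3,1)='F' (+3 fires, +2 burnt)
  -> target ignites at step 1
Step 2: cell (3,1)='.' (+3 fires, +3 burnt)
Step 3: cell (3,1)='.' (+4 fires, +3 burnt)
Step 4: cell (3,1)='.' (+5 fires, +4 burnt)
Step 5: cell (3,1)='.' (+3 fires, +5 burnt)
Step 6: cell (3,1)='.' (+2 fires, +3 burnt)
Step 7: cell (3,1)='.' (+1 fires, +2 burnt)
Step 8: cell (3,1)='.' (+0 fires, +1 burnt)
  fire out at step 8

1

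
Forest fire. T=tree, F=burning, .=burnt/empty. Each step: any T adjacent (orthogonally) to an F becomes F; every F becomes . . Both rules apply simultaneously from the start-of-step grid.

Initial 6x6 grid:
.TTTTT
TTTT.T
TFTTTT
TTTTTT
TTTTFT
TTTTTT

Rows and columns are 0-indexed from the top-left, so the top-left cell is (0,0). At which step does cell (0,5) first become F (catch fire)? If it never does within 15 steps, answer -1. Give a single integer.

Step 1: cell (0,5)='T' (+8 fires, +2 burnt)
Step 2: cell (0,5)='T' (+13 fires, +8 burnt)
Step 3: cell (0,5)='T' (+6 fires, +13 burnt)
Step 4: cell (0,5)='T' (+3 fires, +6 burnt)
Step 5: cell (0,5)='F' (+2 fires, +3 burnt)
  -> target ignites at step 5
Step 6: cell (0,5)='.' (+0 fires, +2 burnt)
  fire out at step 6

5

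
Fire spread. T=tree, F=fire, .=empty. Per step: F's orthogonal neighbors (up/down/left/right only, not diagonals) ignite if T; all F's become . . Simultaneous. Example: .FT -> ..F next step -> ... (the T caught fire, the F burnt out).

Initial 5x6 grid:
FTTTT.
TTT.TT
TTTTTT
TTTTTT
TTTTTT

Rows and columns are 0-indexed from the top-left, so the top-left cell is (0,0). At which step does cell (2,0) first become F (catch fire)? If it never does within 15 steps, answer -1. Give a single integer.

Step 1: cell (2,0)='T' (+2 fires, +1 burnt)
Step 2: cell (2,0)='F' (+3 fires, +2 burnt)
  -> target ignites at step 2
Step 3: cell (2,0)='.' (+4 fires, +3 burnt)
Step 4: cell (2,0)='.' (+4 fires, +4 burnt)
Step 5: cell (2,0)='.' (+4 fires, +4 burnt)
Step 6: cell (2,0)='.' (+4 fires, +4 burnt)
Step 7: cell (2,0)='.' (+3 fires, +4 burnt)
Step 8: cell (2,0)='.' (+2 fires, +3 burnt)
Step 9: cell (2,0)='.' (+1 fires, +2 burnt)
Step 10: cell (2,0)='.' (+0 fires, +1 burnt)
  fire out at step 10

2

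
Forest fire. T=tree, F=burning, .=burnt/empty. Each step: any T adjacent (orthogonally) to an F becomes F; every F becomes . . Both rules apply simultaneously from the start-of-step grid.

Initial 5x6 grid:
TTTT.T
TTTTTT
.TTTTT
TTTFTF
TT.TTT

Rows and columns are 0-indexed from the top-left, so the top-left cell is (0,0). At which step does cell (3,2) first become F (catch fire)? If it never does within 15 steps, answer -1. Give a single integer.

Step 1: cell (3,2)='F' (+6 fires, +2 burnt)
  -> target ignites at step 1
Step 2: cell (3,2)='.' (+6 fires, +6 burnt)
Step 3: cell (3,2)='.' (+7 fires, +6 burnt)
Step 4: cell (3,2)='.' (+3 fires, +7 burnt)
Step 5: cell (3,2)='.' (+2 fires, +3 burnt)
Step 6: cell (3,2)='.' (+1 fires, +2 burnt)
Step 7: cell (3,2)='.' (+0 fires, +1 burnt)
  fire out at step 7

1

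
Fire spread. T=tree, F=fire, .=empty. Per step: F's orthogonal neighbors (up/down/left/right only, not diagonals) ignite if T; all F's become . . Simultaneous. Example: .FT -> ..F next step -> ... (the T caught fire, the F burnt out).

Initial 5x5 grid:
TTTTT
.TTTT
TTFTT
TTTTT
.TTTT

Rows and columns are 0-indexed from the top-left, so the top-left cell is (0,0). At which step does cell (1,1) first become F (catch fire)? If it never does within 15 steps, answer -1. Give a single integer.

Step 1: cell (1,1)='T' (+4 fires, +1 burnt)
Step 2: cell (1,1)='F' (+8 fires, +4 burnt)
  -> target ignites at step 2
Step 3: cell (1,1)='.' (+7 fires, +8 burnt)
Step 4: cell (1,1)='.' (+3 fires, +7 burnt)
Step 5: cell (1,1)='.' (+0 fires, +3 burnt)
  fire out at step 5

2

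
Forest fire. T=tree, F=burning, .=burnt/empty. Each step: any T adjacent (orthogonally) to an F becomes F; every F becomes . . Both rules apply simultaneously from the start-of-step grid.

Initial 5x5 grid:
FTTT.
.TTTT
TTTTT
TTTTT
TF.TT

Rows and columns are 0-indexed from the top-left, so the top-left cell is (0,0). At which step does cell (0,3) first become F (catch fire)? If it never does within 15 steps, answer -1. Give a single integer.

Step 1: cell (0,3)='T' (+3 fires, +2 burnt)
Step 2: cell (0,3)='T' (+5 fires, +3 burnt)
Step 3: cell (0,3)='F' (+5 fires, +5 burnt)
  -> target ignites at step 3
Step 4: cell (0,3)='.' (+4 fires, +5 burnt)
Step 5: cell (0,3)='.' (+3 fires, +4 burnt)
Step 6: cell (0,3)='.' (+0 fires, +3 burnt)
  fire out at step 6

3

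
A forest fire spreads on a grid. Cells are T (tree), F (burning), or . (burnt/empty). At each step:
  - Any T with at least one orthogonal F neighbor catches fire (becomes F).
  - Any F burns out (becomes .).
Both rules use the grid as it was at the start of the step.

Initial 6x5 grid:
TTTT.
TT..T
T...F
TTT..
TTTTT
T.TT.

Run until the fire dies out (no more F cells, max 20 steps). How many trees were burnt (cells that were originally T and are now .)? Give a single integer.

Answer: 1

Derivation:
Step 1: +1 fires, +1 burnt (F count now 1)
Step 2: +0 fires, +1 burnt (F count now 0)
Fire out after step 2
Initially T: 19, now '.': 12
Total burnt (originally-T cells now '.'): 1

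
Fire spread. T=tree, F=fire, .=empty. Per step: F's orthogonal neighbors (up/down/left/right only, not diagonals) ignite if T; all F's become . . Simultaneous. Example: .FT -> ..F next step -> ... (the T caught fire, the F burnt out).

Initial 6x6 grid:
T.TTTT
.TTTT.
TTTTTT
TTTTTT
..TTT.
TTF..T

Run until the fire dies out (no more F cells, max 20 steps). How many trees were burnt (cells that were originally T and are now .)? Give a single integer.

Answer: 25

Derivation:
Step 1: +2 fires, +1 burnt (F count now 2)
Step 2: +3 fires, +2 burnt (F count now 3)
Step 3: +4 fires, +3 burnt (F count now 4)
Step 4: +5 fires, +4 burnt (F count now 5)
Step 5: +6 fires, +5 burnt (F count now 6)
Step 6: +3 fires, +6 burnt (F count now 3)
Step 7: +1 fires, +3 burnt (F count now 1)
Step 8: +1 fires, +1 burnt (F count now 1)
Step 9: +0 fires, +1 burnt (F count now 0)
Fire out after step 9
Initially T: 27, now '.': 34
Total burnt (originally-T cells now '.'): 25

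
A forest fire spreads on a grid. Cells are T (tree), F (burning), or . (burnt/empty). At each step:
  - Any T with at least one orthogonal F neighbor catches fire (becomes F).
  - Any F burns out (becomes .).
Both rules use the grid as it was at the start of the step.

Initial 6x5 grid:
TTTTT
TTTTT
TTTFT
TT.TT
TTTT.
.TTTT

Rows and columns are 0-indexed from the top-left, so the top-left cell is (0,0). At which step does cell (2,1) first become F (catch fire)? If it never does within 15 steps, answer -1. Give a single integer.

Step 1: cell (2,1)='T' (+4 fires, +1 burnt)
Step 2: cell (2,1)='F' (+6 fires, +4 burnt)
  -> target ignites at step 2
Step 3: cell (2,1)='.' (+7 fires, +6 burnt)
Step 4: cell (2,1)='.' (+6 fires, +7 burnt)
Step 5: cell (2,1)='.' (+3 fires, +6 burnt)
Step 6: cell (2,1)='.' (+0 fires, +3 burnt)
  fire out at step 6

2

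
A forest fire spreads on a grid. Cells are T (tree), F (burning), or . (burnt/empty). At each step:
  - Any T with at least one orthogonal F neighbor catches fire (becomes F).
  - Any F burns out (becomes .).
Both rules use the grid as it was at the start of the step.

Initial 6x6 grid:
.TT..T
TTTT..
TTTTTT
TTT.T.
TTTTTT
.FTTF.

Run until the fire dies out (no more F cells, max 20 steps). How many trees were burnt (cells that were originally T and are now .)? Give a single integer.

Answer: 24

Derivation:
Step 1: +4 fires, +2 burnt (F count now 4)
Step 2: +6 fires, +4 burnt (F count now 6)
Step 3: +4 fires, +6 burnt (F count now 4)
Step 4: +5 fires, +4 burnt (F count now 5)
Step 5: +4 fires, +5 burnt (F count now 4)
Step 6: +1 fires, +4 burnt (F count now 1)
Step 7: +0 fires, +1 burnt (F count now 0)
Fire out after step 7
Initially T: 25, now '.': 35
Total burnt (originally-T cells now '.'): 24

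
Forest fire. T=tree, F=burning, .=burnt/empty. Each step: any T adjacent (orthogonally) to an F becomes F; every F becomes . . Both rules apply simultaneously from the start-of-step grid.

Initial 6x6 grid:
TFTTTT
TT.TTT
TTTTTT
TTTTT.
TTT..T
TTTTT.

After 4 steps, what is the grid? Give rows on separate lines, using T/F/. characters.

Step 1: 3 trees catch fire, 1 burn out
  F.FTTT
  TF.TTT
  TTTTTT
  TTTTT.
  TTT..T
  TTTTT.
Step 2: 3 trees catch fire, 3 burn out
  ...FTT
  F..TTT
  TFTTTT
  TTTTT.
  TTT..T
  TTTTT.
Step 3: 5 trees catch fire, 3 burn out
  ....FT
  ...FTT
  F.FTTT
  TFTTT.
  TTT..T
  TTTTT.
Step 4: 6 trees catch fire, 5 burn out
  .....F
  ....FT
  ...FTT
  F.FTT.
  TFT..T
  TTTTT.

.....F
....FT
...FTT
F.FTT.
TFT..T
TTTTT.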